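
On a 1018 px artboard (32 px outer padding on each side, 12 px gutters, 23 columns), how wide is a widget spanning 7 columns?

Subtract both margins: 1018 − 2·32 = 954 px.
954 − 22·12 = 690; ÷23 gives c = 30 px.
7 columns plus 6 gutters: 210 + 72 = 282 px.

282 px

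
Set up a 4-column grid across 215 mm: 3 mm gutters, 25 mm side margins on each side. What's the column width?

Take off 50 mm of margins, leaving 165 mm.
Subtracting 3 gutters of 3 leaves 156 for 4 columns, so c = 39 mm.

39 mm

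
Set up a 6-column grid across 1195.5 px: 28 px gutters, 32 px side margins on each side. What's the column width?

165.25 px

Content width = 1195.5 − 2·32 = 1131.5 px.
1131.5 − 5·28 = 991.5; ÷6 gives c = 165.25 px.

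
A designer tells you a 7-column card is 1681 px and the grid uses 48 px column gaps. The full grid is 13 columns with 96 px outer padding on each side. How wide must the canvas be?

3355 px

Subtracting 6 column gaps of 48 leaves 1393 for 7 columns, so c = 199 px.
Canvas = 2·96 + 13·199 + 12·48 = 192 + 2587 + 576 = 3355 px.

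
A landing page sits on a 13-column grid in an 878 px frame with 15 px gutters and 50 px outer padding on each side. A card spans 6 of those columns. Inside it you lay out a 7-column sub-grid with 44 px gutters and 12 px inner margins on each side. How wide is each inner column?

9 px

Outer content = 878 − 2·50 = 778 px.
Subtracting 12 gutters of 15 leaves 598 for 13 columns, so c = 46 px.
6 columns plus 5 gutters: 276 + 75 = 351 px.
Inner content = 351 − 2·12 = 327 px.
7 columns + 6 gutters: 7d + 6·44 = 327.
7d = 327 − 264 = 63, so d = 9 px.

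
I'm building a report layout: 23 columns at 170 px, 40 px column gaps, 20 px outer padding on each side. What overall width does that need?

4830 px

Total width: 2·20 + 23·170 + 22·40 = 4830 px.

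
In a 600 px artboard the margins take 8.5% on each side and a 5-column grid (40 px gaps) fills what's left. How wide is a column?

67.6 px

600 × (1 − 2·8.5%) = 600 × 83% = 498 px for the columns.
Subtracting 4 gaps of 40 leaves 338 for 5 columns, so c = 67.6 px.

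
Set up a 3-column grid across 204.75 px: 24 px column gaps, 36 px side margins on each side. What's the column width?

28.25 px

Subtract both margins: 204.75 − 2·36 = 132.75 px.
132.75 − 2·24 = 84.75; ÷3 gives c = 28.25 px.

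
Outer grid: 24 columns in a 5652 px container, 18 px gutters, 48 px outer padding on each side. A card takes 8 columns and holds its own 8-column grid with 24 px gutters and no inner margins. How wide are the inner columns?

Outer content = 5652 − 2·48 = 5556 px.
Subtracting 23 gutters of 18 leaves 5142 for 24 columns, so c = 214.25 px.
8 columns plus 7 gutters: 1714 + 126 = 1840 px.
8d + 7·24 = 1840 → 8d = 1672 → d = 209 px.

209 px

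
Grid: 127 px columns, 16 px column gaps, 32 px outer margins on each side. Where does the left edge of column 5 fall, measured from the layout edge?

Column 5 starts at margin + 4·(column + gutter) = 32 + 4·143 = 604 px.

604 px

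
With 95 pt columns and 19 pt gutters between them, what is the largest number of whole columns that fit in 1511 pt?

Each extra column adds 95 + 19 = 114 pt.
(1511 + 19) / 114 = 13.42, so 13 columns fit.

13 columns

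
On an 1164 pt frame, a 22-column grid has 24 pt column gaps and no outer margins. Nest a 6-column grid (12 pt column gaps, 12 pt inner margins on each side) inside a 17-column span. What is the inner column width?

22 columns + 21 column gaps: 22c + 21·24 = 1164.
22c = 1164 − 504 = 660, so c = 30 pt.
17 columns plus 16 column gaps: 510 + 384 = 894 pt.
Inner content = 894 − 2·12 = 870 pt.
6 columns + 5 column gaps: 6d + 5·12 = 870.
6d = 870 − 60 = 810, so d = 135 pt.

135 pt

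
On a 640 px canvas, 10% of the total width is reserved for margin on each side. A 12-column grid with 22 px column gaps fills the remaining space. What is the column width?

Each margin = 10% of 640 = 64 px; content = 640 − 2·64 = 512 px.
512 − 11·22 = 270; ÷12 gives c = 22.5 px.

22.5 px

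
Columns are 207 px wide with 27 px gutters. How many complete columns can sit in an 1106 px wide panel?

k columns need k·207 + (k−1)·27 = k·234 − 27.
k·234 − 27 ≤ 1106 → k ≤ 1133 / 234 ≈ 4.84, so k = 4.

4 columns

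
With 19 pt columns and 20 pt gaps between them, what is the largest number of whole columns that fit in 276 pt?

7 columns: 7·19 + 6·20 = 253 pt ≤ 276.
8 columns: 292 pt > 276. So 7.

7 columns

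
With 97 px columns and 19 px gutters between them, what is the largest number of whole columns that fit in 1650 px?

Each extra column adds 97 + 19 = 116 px.
(1650 + 19) / 116 = 14.39, so 14 columns fit.

14 columns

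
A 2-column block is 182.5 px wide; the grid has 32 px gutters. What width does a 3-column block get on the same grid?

2c + 1·32 = 182.5 → 2c = 150.5 → c = 75.25 px.
3 columns plus 2 gutters: 225.75 + 64 = 289.75 px.

289.75 px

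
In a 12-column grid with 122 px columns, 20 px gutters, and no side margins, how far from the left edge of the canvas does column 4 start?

426 px

Each column+gutter stride is 142 px; with no margin, 3 of them is 426 px.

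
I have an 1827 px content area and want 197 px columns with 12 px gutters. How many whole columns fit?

8 columns

k columns need k·197 + (k−1)·12 = k·209 − 12.
k·209 − 12 ≤ 1827 → k ≤ 1839 / 209 ≈ 8.80, so k = 8.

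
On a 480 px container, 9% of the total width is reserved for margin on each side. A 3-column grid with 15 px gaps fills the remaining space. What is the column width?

480 × (1 − 2·9%) = 480 × 82% = 393.6 px for the columns.
Subtracting 2 gaps of 15 leaves 363.6 for 3 columns, so c = 121.2 px.

121.2 px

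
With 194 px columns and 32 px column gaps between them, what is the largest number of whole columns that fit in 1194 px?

5 columns

Each extra column adds 194 + 32 = 226 px.
(1194 + 32) / 226 = 5.42, so 5 columns fit.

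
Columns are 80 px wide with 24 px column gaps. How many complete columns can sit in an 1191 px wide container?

Each extra column adds 80 + 24 = 104 px.
(1191 + 24) / 104 = 11.68, so 11 columns fit.

11 columns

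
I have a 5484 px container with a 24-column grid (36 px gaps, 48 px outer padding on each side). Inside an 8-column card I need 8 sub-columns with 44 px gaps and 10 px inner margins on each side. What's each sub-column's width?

180.5 px

Outer content = 5484 − 2·48 = 5388 px.
Subtracting 23 gaps of 36 leaves 4560 for 24 columns, so c = 190 px.
8 columns plus 7 gaps: 1520 + 252 = 1772 px.
Inner content = 1772 − 2·10 = 1752 px.
8d + 7·44 = 1752 → 8d = 1444 → d = 180.5 px.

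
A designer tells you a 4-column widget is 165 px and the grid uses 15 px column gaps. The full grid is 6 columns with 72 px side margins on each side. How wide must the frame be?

399 px

165 − 3·15 = 120; ÷4 gives c = 30 px.
Total width: 2·72 + 6·30 + 5·15 = 399 px.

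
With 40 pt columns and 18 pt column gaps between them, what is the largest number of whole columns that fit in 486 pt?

8 columns

8 columns: 8·40 + 7·18 = 446 pt ≤ 486.
9 columns: 504 pt > 486. So 8.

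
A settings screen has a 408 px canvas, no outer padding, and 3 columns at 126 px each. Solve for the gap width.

3 columns take 3·126 = 378 px; remaining 30 splits into 2 gaps.
g = 30 / 2 = 15 px.

15 px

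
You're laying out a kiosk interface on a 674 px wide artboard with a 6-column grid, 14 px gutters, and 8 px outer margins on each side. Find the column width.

98 px

Take off 16 px of margins, leaving 658 px.
Subtracting 5 gutters of 14 leaves 588 for 6 columns, so c = 98 px.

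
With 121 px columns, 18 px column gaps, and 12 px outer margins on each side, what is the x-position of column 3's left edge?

Column 3 starts at margin + 2·(column + gutter) = 12 + 2·139 = 290 px.

290 px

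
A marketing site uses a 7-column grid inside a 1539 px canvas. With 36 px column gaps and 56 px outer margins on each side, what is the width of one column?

Inside the margins: 1539 − 112 = 1427 px.
1427 − 6·36 = 1211; ÷7 gives c = 173 px.

173 px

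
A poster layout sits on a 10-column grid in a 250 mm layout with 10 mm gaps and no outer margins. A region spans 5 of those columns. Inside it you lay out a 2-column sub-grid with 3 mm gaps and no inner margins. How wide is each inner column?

Subtracting 9 gaps of 10 leaves 160 for 10 columns, so c = 16 mm.
Span of 5: 5·16 + 4·10 = 80 + 40 = 120 mm.
Subtracting 1 gap of 3 leaves 117 for 2 columns, so d = 58.5 mm.

58.5 mm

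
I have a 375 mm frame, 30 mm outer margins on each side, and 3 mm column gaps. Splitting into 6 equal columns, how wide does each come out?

Take off 60 mm of margins, leaving 315 mm.
315 − 5·3 = 300; ÷6 gives c = 50 mm.

50 mm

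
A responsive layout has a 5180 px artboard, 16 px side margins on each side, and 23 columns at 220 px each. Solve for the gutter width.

4 px

Take off 32 px of margins, leaving 5148 px.
23·220 + 22g = 5148 → 22g = 88 → g = 4 px.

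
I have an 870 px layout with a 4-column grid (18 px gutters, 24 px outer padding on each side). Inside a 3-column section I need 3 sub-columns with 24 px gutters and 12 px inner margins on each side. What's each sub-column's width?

180 px

Take off 48 px of margins, leaving 822 px.
4c + 3·18 = 822 → 4c = 768 → c = 192 px.
3 columns plus 2 gutters: 576 + 36 = 612 px.
Inner content = 612 − 2·12 = 588 px.
588 − 2·24 = 540; ÷3 gives d = 180 px.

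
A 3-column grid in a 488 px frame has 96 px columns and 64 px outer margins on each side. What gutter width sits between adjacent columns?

36 px

Subtract both margins: 488 − 2·64 = 360 px.
Columns use 288 px, leaving 72 px across 2 gutters = 36 px each.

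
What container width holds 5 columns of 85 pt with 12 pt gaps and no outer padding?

Summing: 425 + 48 = 473 pt.

473 pt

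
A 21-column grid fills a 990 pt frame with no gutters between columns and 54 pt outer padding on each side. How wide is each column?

42 pt

Subtract both margins: 990 − 2·54 = 882 pt.
882 / 21 = 42 pt per column.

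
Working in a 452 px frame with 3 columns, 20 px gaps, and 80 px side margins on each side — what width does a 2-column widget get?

Content width = 452 − 2·80 = 292 px.
3 columns + 2 gaps: 3c + 2·20 = 292.
3c = 292 − 40 = 252, so c = 84 px.
2 columns plus 1 gap: 168 + 20 = 188 px.

188 px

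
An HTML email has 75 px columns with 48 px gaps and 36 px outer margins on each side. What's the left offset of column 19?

2250 px

Column 19 starts at margin + 18·(column + gutter) = 36 + 18·123 = 2250 px.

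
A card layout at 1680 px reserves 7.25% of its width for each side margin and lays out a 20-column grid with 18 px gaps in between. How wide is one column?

1680 × (1 − 2·7.25%) = 1680 × 85.5% = 1436.4 px for the columns.
20 columns + 19 gaps: 20c + 19·18 = 1436.4.
20c = 1436.4 − 342 = 1094.4, so c = 54.72 px.

54.72 px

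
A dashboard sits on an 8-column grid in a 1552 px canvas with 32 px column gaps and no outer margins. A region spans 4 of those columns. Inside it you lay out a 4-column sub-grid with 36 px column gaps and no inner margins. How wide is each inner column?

Subtracting 7 column gaps of 32 leaves 1328 for 8 columns, so c = 166 px.
Span of 4: 4·166 + 3·32 = 664 + 96 = 760 px.
4 columns + 3 column gaps: 4d + 3·36 = 760.
4d = 760 − 108 = 652, so d = 163 px.

163 px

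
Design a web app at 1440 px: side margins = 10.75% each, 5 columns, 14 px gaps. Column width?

214.88 px

Margins: 10.75% × 1440 = 154.8 px each, so content = 1440 − 309.6 = 1130.4 px.
5 columns + 4 gaps: 5c + 4·14 = 1130.4.
5c = 1130.4 − 56 = 1074.4, so c = 214.88 px.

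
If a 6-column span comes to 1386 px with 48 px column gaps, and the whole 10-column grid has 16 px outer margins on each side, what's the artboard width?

Subtracting 5 column gaps of 48 leaves 1146 for 6 columns, so c = 191 px.
Artboard = 2·16 + 10·191 + 9·48 = 32 + 1910 + 432 = 2374 px.

2374 px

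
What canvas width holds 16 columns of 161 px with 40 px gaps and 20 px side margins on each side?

Adding margins, columns and gutters: 40 + 2576 + 600 = 3216 px.

3216 px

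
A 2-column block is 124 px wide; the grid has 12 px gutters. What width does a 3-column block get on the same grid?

192 px

2 columns + 1 gutter: 2c + 1·12 = 124.
2c = 124 − 12 = 112, so c = 56 px.
3 columns plus 2 gutters: 168 + 24 = 192 px.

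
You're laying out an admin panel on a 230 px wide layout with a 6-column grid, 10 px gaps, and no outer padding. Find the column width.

30 px

Subtracting 5 gaps of 10 leaves 180 for 6 columns, so c = 30 px.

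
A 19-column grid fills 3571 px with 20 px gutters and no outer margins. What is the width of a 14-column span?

2626 px

3571 − 18·20 = 3211; ÷19 gives c = 169 px.
14-column span = 14·169 + 13·20 = 2626 px.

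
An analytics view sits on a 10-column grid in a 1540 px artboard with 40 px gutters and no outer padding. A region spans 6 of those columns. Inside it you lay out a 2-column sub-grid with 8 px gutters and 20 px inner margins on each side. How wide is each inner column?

1540 − 9·40 = 1180; ÷10 gives c = 118 px.
Span of 6: 6·118 + 5·40 = 708 + 200 = 908 px.
Inner content = 908 − 2·20 = 868 px.
868 − 1·8 = 860; ÷2 gives d = 430 px.

430 px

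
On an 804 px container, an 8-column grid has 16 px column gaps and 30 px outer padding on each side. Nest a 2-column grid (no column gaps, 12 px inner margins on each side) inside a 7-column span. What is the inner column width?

312.5 px

Take off 60 px of margins, leaving 744 px.
8 columns + 7 column gaps: 8c + 7·16 = 744.
8c = 744 − 112 = 632, so c = 79 px.
7 columns plus 6 column gaps: 553 + 96 = 649 px.
Inner content = 649 − 2·12 = 625 px.
2d = 625 → d = 312.5 px.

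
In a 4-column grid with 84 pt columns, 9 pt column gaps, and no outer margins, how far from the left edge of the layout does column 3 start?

186 pt

No margin, so column 3 starts at 2·(column + gutter) = 2·93 = 186 pt.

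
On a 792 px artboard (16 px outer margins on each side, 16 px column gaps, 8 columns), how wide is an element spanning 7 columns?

663 px

Content width = 792 − 2·16 = 760 px.
8c + 7·16 = 760 → 8c = 648 → c = 81 px.
Span of 7: 7·81 + 6·16 = 567 + 96 = 663 px.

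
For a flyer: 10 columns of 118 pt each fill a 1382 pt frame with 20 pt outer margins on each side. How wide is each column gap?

18 pt

Subtract both margins: 1382 − 2·20 = 1342 pt.
Columns use 1180 pt, leaving 162 pt across 9 column gaps = 18 pt each.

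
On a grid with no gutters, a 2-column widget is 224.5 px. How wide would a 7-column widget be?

2c = 224.5 → c = 112.25 px.
7-column span = 7·112.25 = 785.75 px.

785.75 px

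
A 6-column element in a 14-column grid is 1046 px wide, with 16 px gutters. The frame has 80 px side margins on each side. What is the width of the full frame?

6c + 5·16 = 1046 → 6c = 966 → c = 161 px.
Frame = 2·80 + 14·161 + 13·16 = 160 + 2254 + 208 = 2622 px.

2622 px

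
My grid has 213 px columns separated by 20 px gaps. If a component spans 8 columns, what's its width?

8-column span = 8·213 + 7·20 = 1844 px.

1844 px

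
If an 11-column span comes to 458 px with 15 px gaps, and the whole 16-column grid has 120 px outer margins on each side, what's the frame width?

913 px

458 − 10·15 = 308; ÷11 gives c = 28 px.
Adding margins, columns and gutters: 240 + 448 + 225 = 913 px.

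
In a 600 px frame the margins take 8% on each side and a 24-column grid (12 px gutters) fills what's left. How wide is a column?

9.5 px

Each margin = 8% of 600 = 48 px; content = 600 − 2·48 = 504 px.
Subtracting 23 gutters of 12 leaves 228 for 24 columns, so c = 9.5 px.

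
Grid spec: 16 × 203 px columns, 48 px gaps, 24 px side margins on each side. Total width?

Artboard = 2·24 + 16·203 + 15·48 = 48 + 3248 + 720 = 4016 px.

4016 px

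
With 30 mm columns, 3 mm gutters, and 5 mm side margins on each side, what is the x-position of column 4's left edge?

104 mm

Each column+gutter stride is 33 mm; 3 of them past the 5 mm margin is 5 + 99 = 104 mm.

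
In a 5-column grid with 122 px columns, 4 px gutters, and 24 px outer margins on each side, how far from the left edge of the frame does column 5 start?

Column 5 starts at margin + 4·(column + gutter) = 24 + 4·126 = 528 px.

528 px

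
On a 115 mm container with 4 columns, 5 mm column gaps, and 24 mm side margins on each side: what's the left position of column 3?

Inside the margins: 115 − 48 = 67 mm.
Subtracting 3 column gaps of 5 leaves 52 for 4 columns, so c = 13 mm.
Before column 3: the margin + 2 columns + 2 column gaps.
Offset = 24 + 2·(13 + 5) = 24 + 36 = 60 mm.

60 mm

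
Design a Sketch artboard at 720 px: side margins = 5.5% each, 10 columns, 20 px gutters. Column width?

Margins: 5.5% × 720 = 39.6 px each, so content = 720 − 79.2 = 640.8 px.
640.8 − 9·20 = 460.8; ÷10 gives c = 46.08 px.

46.08 px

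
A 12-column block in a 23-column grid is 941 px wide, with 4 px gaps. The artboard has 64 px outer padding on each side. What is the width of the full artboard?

12 columns + 11 gaps: 12c + 11·4 = 941.
12c = 941 − 44 = 897, so c = 74.75 px.
Adding margins, columns and gutters: 128 + 1719.25 + 88 = 1935.25 px.

1935.25 px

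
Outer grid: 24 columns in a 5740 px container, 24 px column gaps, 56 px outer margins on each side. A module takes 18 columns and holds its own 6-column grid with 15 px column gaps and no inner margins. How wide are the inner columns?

Subtract both margins: 5740 − 2·56 = 5628 px.
24c + 23·24 = 5628 → 24c = 5076 → c = 211.5 px.
18-column span = 18·211.5 + 17·24 = 4215 px.
4215 − 5·15 = 4140; ÷6 gives d = 690 px.

690 px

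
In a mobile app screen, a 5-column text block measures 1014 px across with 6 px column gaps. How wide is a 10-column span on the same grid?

1014 − 4·6 = 990; ÷5 gives c = 198 px.
10-column span = 10·198 + 9·6 = 2034 px.

2034 px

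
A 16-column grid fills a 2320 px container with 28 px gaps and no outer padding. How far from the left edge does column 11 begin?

16c + 15·28 = 2320 → 16c = 1900 → c = 118.75 px.
Before column 11: 10 columns + 10 gaps.
Offset = 10·(118.75 + 28) = 10·146.75 = 1467.5 px.

1467.5 px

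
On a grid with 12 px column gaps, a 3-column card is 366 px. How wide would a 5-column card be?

3 columns + 2 column gaps: 3c + 2·12 = 366.
3c = 366 − 24 = 342, so c = 114 px.
5-column span = 5·114 + 4·12 = 618 px.

618 px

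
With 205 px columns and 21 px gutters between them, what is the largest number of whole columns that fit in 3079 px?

13 columns

13 columns: 13·205 + 12·21 = 2917 px ≤ 3079.
14 columns: 3143 px > 3079. So 13.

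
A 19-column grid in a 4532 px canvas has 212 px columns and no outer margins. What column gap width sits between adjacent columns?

19·212 + 18g = 4532 → 18g = 504 → g = 28 px.

28 px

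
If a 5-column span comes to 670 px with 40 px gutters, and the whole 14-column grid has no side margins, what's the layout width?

670 − 4·40 = 510; ÷5 gives c = 102 px.
Summing: 1428 + 520 = 1948 px.

1948 px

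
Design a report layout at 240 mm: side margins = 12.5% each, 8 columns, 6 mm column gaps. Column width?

Margins: 12.5% × 240 = 30 mm each, so content = 240 − 60 = 180 mm.
8 columns + 7 column gaps: 8c + 7·6 = 180.
8c = 180 − 42 = 138, so c = 17.25 mm.

17.25 mm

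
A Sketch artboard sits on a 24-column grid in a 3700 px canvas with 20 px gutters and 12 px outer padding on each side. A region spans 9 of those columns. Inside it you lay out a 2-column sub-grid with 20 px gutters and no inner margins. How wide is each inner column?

673 px

Take off 24 px of margins, leaving 3676 px.
Subtracting 23 gutters of 20 leaves 3216 for 24 columns, so c = 134 px.
9-column span = 9·134 + 8·20 = 1366 px.
1366 − 1·20 = 1346; ÷2 gives d = 673 px.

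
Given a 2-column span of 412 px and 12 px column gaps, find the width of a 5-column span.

1048 px

2 columns + 1 column gap: 2c + 1·12 = 412.
2c = 412 − 12 = 400, so c = 200 px.
5-column span = 5·200 + 4·12 = 1048 px.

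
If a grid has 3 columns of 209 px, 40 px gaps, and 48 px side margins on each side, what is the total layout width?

803 px

Total width: 2·48 + 3·209 + 2·40 = 803 px.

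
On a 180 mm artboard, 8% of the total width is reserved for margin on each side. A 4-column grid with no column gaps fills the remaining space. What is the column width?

37.8 mm

Margins: 8% × 180 = 14.4 mm each, so content = 180 − 28.8 = 151.2 mm.
4c = 151.2 → c = 37.8 mm.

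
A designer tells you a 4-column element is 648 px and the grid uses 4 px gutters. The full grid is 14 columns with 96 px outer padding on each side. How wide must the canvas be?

2470 px

4c + 3·4 = 648 → 4c = 636 → c = 159 px.
Adding margins, columns and gutters: 192 + 2226 + 52 = 2470 px.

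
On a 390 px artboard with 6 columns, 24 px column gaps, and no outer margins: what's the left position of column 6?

345 px

390 − 5·24 = 270; ÷6 gives c = 45 px.
No margin, so column 6 starts at 5·(column + gutter) = 5·69 = 345 px.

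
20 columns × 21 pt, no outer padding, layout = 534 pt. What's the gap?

20 columns take 20·21 = 420 pt; remaining 114 splits into 19 gaps.
g = 114 / 19 = 6 pt.

6 pt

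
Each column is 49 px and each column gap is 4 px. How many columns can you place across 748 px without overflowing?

14 columns

14 columns: 14·49 + 13·4 = 738 px ≤ 748.
15 columns: 791 px > 748. So 14.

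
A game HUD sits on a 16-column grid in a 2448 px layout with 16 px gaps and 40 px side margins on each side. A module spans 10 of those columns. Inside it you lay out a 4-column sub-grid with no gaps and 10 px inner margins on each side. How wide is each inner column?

363.5 px

Inside the margins: 2448 − 80 = 2368 px.
2368 − 15·16 = 2128; ÷16 gives c = 133 px.
10 columns plus 9 gaps: 1330 + 144 = 1474 px.
Inner content = 1474 − 2·10 = 1454 px.
4d = 1454 → d = 363.5 px.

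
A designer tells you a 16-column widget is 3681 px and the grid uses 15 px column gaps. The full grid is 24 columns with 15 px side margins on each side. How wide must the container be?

16 columns + 15 column gaps: 16c + 15·15 = 3681.
16c = 3681 − 225 = 3456, so c = 216 px.
Adding margins, columns and gutters: 30 + 5184 + 345 = 5559 px.

5559 px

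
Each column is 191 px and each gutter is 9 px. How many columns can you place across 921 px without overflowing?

4 columns

Each extra column adds 191 + 9 = 200 px.
(921 + 9) / 200 = 4.65, so 4 columns fit.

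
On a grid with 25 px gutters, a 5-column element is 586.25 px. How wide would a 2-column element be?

Subtracting 4 gutters of 25 leaves 486.25 for 5 columns, so c = 97.25 px.
2-column span = 2·97.25 + 1·25 = 219.5 px.

219.5 px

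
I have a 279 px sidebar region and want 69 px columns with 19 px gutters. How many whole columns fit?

k columns need k·69 + (k−1)·19 = k·88 − 19.
k·88 − 19 ≤ 279 → k ≤ 298 / 88 ≈ 3.39, so k = 3.

3 columns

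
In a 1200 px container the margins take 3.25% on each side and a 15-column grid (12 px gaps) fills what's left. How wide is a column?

Margins: 3.25% × 1200 = 39 px each, so content = 1200 − 78 = 1122 px.
1122 − 14·12 = 954; ÷15 gives c = 63.6 px.

63.6 px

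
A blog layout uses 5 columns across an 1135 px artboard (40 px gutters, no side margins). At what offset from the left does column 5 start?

940 px

5 columns + 4 gutters: 5c + 4·40 = 1135.
5c = 1135 − 160 = 975, so c = 195 px.
No margin, so column 5 starts at 4·(column + gutter) = 4·235 = 940 px.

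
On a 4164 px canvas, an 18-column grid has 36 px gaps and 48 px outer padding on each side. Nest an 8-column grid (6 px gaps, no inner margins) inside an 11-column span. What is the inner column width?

303.75 px

Subtract both margins: 4164 − 2·48 = 4068 px.
Subtracting 17 gaps of 36 leaves 3456 for 18 columns, so c = 192 px.
Span of 11: 11·192 + 10·36 = 2112 + 360 = 2472 px.
2472 − 7·6 = 2430; ÷8 gives d = 303.75 px.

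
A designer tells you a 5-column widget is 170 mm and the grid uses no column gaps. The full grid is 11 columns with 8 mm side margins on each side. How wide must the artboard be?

5c = 170 → c = 34 mm.
Artboard = 2·8 + 11·34 = 16 + 374 = 390 mm.

390 mm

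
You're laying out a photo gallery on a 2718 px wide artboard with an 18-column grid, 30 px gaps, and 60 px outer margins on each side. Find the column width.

116 px

Subtract both margins: 2718 − 2·60 = 2598 px.
Subtracting 17 gaps of 30 leaves 2088 for 18 columns, so c = 116 px.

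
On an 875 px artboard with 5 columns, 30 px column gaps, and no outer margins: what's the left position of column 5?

724 px

5c + 4·30 = 875 → 5c = 755 → c = 151 px.
No margin, so column 5 starts at 4·(column + gutter) = 4·181 = 724 px.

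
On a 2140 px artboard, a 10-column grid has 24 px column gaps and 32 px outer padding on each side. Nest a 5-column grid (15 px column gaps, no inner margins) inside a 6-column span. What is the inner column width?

235.2 px

Inside the margins: 2140 − 64 = 2076 px.
Subtracting 9 column gaps of 24 leaves 1860 for 10 columns, so c = 186 px.
6 columns plus 5 column gaps: 1116 + 120 = 1236 px.
1236 − 4·15 = 1176; ÷5 gives d = 235.2 px.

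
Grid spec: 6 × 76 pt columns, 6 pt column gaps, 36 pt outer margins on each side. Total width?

Total width: 2·36 + 6·76 + 5·6 = 558 pt.

558 pt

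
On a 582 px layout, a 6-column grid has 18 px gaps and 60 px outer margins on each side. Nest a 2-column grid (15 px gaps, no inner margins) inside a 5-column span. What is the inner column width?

183.5 px

Outer content = 582 − 2·60 = 462 px.
6c + 5·18 = 462 → 6c = 372 → c = 62 px.
5 columns plus 4 gaps: 310 + 72 = 382 px.
382 − 1·15 = 367; ÷2 gives d = 183.5 px.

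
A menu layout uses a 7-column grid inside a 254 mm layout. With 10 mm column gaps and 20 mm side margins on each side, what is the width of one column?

Content width = 254 − 2·20 = 214 mm.
7 columns + 6 column gaps: 7c + 6·10 = 214.
7c = 214 − 60 = 154, so c = 22 mm.

22 mm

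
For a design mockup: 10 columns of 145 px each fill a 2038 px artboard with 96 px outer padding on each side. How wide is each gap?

Inside the margins: 2038 − 192 = 1846 px.
Columns use 1450 px, leaving 396 px across 9 gaps = 44 px each.

44 px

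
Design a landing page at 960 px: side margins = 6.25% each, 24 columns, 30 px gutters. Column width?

960 × (1 − 2·6.25%) = 960 × 87.5% = 840 px for the columns.
24 columns + 23 gutters: 24c + 23·30 = 840.
24c = 840 − 690 = 150, so c = 6.25 px.

6.25 px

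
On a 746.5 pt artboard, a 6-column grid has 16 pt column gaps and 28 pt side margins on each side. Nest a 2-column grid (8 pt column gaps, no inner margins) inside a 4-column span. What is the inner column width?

Subtract both margins: 746.5 − 2·28 = 690.5 pt.
6 columns + 5 column gaps: 6c + 5·16 = 690.5.
6c = 690.5 − 80 = 610.5, so c = 101.75 pt.
4 columns plus 3 column gaps: 407 + 48 = 455 pt.
2 columns + 1 column gap: 2d + 1·8 = 455.
2d = 455 − 8 = 447, so d = 223.5 pt.

223.5 pt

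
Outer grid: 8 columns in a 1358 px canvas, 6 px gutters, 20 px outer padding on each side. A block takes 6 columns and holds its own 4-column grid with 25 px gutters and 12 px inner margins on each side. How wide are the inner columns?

Inside the margins: 1358 − 40 = 1318 px.
1318 − 7·6 = 1276; ÷8 gives c = 159.5 px.
Span of 6: 6·159.5 + 5·6 = 957 + 30 = 987 px.
Inner content = 987 − 2·12 = 963 px.
Subtracting 3 gutters of 25 leaves 888 for 4 columns, so d = 222 px.

222 px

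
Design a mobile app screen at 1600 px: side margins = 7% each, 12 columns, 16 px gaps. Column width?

100 px

Margins: 7% × 1600 = 112 px each, so content = 1600 − 224 = 1376 px.
12 columns + 11 gaps: 12c + 11·16 = 1376.
12c = 1376 − 176 = 1200, so c = 100 px.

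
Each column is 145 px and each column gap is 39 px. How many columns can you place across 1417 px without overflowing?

7 columns

k columns need k·145 + (k−1)·39 = k·184 − 39.
k·184 − 39 ≤ 1417 → k ≤ 1456 / 184 ≈ 7.91, so k = 7.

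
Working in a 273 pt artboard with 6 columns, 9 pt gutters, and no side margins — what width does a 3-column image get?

132 pt

273 − 5·9 = 228; ÷6 gives c = 38 pt.
Span of 3: 3·38 + 2·9 = 114 + 18 = 132 pt.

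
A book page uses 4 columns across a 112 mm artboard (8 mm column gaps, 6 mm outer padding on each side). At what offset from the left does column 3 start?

60 mm

Inside the margins: 112 − 12 = 100 mm.
4c + 3·8 = 100 → 4c = 76 → c = 19 mm.
Column 3 starts at margin + 2·(column + gutter) = 6 + 2·27 = 60 mm.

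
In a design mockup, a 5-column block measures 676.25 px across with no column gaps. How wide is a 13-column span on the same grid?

1758.25 px

5c = 676.25 → c = 135.25 px.
With no column gaps, 13 columns span 13·135.25 = 1758.25 px.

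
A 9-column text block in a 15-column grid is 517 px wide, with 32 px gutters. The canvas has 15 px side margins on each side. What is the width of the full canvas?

Subtracting 8 gutters of 32 leaves 261 for 9 columns, so c = 29 px.
Total width: 2·15 + 15·29 + 14·32 = 913 px.

913 px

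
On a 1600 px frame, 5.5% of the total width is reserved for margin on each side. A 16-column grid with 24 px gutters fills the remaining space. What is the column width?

Margins: 5.5% × 1600 = 88 px each, so content = 1600 − 176 = 1424 px.
1424 − 15·24 = 1064; ÷16 gives c = 66.5 px.

66.5 px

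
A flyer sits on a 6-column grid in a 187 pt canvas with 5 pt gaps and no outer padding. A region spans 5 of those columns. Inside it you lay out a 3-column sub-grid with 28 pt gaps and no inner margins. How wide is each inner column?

33 pt

Subtracting 5 gaps of 5 leaves 162 for 6 columns, so c = 27 pt.
Span of 5: 5·27 + 4·5 = 135 + 20 = 155 pt.
3d + 2·28 = 155 → 3d = 99 → d = 33 pt.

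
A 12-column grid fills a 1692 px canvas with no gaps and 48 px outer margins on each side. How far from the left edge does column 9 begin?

Content = 1692 − 2·48 = 1596 px.
1596 / 12 = 133 px per column.
Before column 9: the margin + 8 columns + 8 gaps.
Offset = 48 + 8·(133 + 0) = 48 + 1064 = 1112 px.

1112 px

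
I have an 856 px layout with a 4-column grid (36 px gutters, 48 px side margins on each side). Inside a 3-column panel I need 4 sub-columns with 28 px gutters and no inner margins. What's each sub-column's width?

119.25 px

Take off 96 px of margins, leaving 760 px.
4 columns + 3 gutters: 4c + 3·36 = 760.
4c = 760 − 108 = 652, so c = 163 px.
Span of 3: 3·163 + 2·36 = 489 + 72 = 561 px.
Subtracting 3 gutters of 28 leaves 477 for 4 columns, so d = 119.25 px.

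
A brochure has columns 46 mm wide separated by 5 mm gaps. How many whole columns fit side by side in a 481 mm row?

9 columns

Each extra column adds 46 + 5 = 51 mm.
(481 + 5) / 51 = 9.53, so 9 columns fit.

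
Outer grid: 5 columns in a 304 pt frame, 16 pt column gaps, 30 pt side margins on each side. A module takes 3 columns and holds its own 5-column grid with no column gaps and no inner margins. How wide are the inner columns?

28 pt

Inside the margins: 304 − 60 = 244 pt.
5c + 4·16 = 244 → 5c = 180 → c = 36 pt.
Span of 3: 3·36 + 2·16 = 108 + 32 = 140 pt.
With no column gaps, each column is 140/5 = 28 pt.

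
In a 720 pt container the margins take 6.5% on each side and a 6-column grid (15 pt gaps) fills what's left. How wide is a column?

Margins: 6.5% × 720 = 46.8 pt each, so content = 720 − 93.6 = 626.4 pt.
Subtracting 5 gaps of 15 leaves 551.4 for 6 columns, so c = 91.9 pt.

91.9 pt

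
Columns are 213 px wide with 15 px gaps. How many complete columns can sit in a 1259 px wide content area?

k columns need k·213 + (k−1)·15 = k·228 − 15.
k·228 − 15 ≤ 1259 → k ≤ 1274 / 228 ≈ 5.59, so k = 5.

5 columns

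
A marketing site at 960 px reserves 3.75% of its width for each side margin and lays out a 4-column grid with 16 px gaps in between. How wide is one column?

960 × (1 − 2·3.75%) = 960 × 92.5% = 888 px for the columns.
Subtracting 3 gaps of 16 leaves 840 for 4 columns, so c = 210 px.

210 px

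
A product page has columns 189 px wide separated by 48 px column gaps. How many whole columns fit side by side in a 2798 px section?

12 columns

k columns need k·189 + (k−1)·48 = k·237 − 48.
k·237 − 48 ≤ 2798 → k ≤ 2846 / 237 ≈ 12.01, so k = 12.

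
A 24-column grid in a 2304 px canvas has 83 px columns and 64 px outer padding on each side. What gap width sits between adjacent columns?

8 px

Take off 128 px of margins, leaving 2176 px.
24 columns take 24·83 = 1992 px; remaining 184 splits into 23 gaps.
g = 184 / 23 = 8 px.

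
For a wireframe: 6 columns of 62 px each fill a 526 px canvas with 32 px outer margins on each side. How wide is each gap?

Subtract both margins: 526 − 2·32 = 462 px.
6 columns take 6·62 = 372 px; remaining 90 splits into 5 gaps.
g = 90 / 5 = 18 px.

18 px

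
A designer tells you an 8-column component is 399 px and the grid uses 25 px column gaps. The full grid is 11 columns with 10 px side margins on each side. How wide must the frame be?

578 px

399 − 7·25 = 224; ÷8 gives c = 28 px.
Frame = 2·10 + 11·28 + 10·25 = 20 + 308 + 250 = 578 px.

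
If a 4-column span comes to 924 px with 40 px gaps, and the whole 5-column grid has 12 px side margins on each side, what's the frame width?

1189 px

924 − 3·40 = 804; ÷4 gives c = 201 px.
Total width: 2·12 + 5·201 + 4·40 = 1189 px.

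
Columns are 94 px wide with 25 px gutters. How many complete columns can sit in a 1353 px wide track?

11 columns: 11·94 + 10·25 = 1284 px ≤ 1353.
12 columns: 1403 px > 1353. So 11.

11 columns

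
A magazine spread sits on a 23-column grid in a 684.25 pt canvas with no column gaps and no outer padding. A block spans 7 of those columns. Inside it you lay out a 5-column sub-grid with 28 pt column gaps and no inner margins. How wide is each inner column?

19.25 pt

23c = 684.25 → c = 29.75 pt.
7-column span = 7·29.75 = 208.25 pt.
208.25 − 4·28 = 96.25; ÷5 gives d = 19.25 pt.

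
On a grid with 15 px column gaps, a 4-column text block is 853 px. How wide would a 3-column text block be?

4c + 3·15 = 853 → 4c = 808 → c = 202 px.
Span of 3: 3·202 + 2·15 = 606 + 30 = 636 px.

636 px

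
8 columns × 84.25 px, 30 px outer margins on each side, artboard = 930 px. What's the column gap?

28 px

Content width = 930 − 2·30 = 870 px.
8 columns take 8·84.25 = 674 px; remaining 196 splits into 7 column gaps.
g = 196 / 7 = 28 px.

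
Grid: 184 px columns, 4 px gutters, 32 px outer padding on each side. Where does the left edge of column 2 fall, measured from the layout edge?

Each column+gutter stride is 188 px; 1 of them past the 32 px margin is 32 + 188 = 220 px.

220 px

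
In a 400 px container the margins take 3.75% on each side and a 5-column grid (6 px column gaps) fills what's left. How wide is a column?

Margins: 3.75% × 400 = 15 px each, so content = 400 − 30 = 370 px.
Subtracting 4 column gaps of 6 leaves 346 for 5 columns, so c = 69.2 px.

69.2 px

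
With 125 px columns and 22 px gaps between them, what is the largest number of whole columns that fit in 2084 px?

14 columns

Each extra column adds 125 + 22 = 147 px.
(2084 + 22) / 147 = 14.33, so 14 columns fit.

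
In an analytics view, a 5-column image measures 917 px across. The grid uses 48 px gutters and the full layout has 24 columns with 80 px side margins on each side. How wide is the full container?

4744 px

917 − 4·48 = 725; ÷5 gives c = 145 px.
Total width: 2·80 + 24·145 + 23·48 = 4744 px.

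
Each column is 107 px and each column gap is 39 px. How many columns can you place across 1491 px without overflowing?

10 columns

Each extra column adds 107 + 39 = 146 px.
(1491 + 39) / 146 = 10.48, so 10 columns fit.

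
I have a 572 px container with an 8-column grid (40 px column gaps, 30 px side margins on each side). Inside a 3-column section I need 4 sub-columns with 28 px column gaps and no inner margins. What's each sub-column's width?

20.75 px

Inside the margins: 572 − 60 = 512 px.
512 − 7·40 = 232; ÷8 gives c = 29 px.
Span of 3: 3·29 + 2·40 = 87 + 80 = 167 px.
167 − 3·28 = 83; ÷4 gives d = 20.75 px.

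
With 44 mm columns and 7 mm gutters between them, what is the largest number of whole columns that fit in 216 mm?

Each extra column adds 44 + 7 = 51 mm.
(216 + 7) / 51 = 4.37, so 4 columns fit.

4 columns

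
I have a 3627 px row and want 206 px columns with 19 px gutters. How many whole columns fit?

Each extra column adds 206 + 19 = 225 px.
(3627 + 19) / 225 = 16.20, so 16 columns fit.

16 columns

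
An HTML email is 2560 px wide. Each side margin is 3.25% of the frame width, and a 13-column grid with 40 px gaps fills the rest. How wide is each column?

Margins: 3.25% × 2560 = 83.2 px each, so content = 2560 − 166.4 = 2393.6 px.
13c + 12·40 = 2393.6 → 13c = 1913.6 → c = 147.2 px.

147.2 px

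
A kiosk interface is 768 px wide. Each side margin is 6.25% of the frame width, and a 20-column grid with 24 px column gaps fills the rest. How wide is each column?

Each margin = 6.25% of 768 = 48 px; content = 768 − 2·48 = 672 px.
Subtracting 19 column gaps of 24 leaves 216 for 20 columns, so c = 10.8 px.

10.8 px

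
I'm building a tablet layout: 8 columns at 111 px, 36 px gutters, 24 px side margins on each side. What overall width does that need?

1188 px

Adding margins, columns and gutters: 48 + 888 + 252 = 1188 px.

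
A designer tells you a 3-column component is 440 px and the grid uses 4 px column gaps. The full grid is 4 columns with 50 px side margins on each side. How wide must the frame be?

688 px

3 columns + 2 column gaps: 3c + 2·4 = 440.
3c = 440 − 8 = 432, so c = 144 px.
Adding margins, columns and gutters: 100 + 576 + 12 = 688 px.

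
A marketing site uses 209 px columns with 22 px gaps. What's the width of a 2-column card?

440 px

Span of 2: 2·209 + 1·22 = 418 + 22 = 440 px.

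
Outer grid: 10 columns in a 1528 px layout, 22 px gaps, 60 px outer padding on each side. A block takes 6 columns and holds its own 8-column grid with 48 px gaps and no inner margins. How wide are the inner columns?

Inside the margins: 1528 − 120 = 1408 px.
1408 − 9·22 = 1210; ÷10 gives c = 121 px.
6 columns plus 5 gaps: 726 + 110 = 836 px.
8 columns + 7 gaps: 8d + 7·48 = 836.
8d = 836 − 336 = 500, so d = 62.5 px.

62.5 px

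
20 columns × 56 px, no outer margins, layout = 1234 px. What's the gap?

20·56 + 19g = 1234 → 19g = 114 → g = 6 px.

6 px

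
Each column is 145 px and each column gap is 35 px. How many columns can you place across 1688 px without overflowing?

9 columns

k columns need k·145 + (k−1)·35 = k·180 − 35.
k·180 − 35 ≤ 1688 → k ≤ 1723 / 180 ≈ 9.57, so k = 9.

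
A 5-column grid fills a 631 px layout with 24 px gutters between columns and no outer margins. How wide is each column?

107 px

5c + 4·24 = 631 → 5c = 535 → c = 107 px.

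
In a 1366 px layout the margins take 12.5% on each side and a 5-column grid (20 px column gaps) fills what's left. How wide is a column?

Each margin = 12.5% of 1366 = 170.75 px; content = 1366 − 2·170.75 = 1024.5 px.
1024.5 − 4·20 = 944.5; ÷5 gives c = 188.9 px.

188.9 px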